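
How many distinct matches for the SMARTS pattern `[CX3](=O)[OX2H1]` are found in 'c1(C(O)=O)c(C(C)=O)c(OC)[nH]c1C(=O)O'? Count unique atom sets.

2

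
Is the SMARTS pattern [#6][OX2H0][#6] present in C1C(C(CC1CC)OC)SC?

The pattern [#6][OX2H0][#6] describes an aliphatic oxygen bridging two carbons with no H on the oxygen — an ether.
The molecule carries a methoxy ether (-OCH3), whose atoms satisfy every constraint of the query, so the pattern matches.

Yes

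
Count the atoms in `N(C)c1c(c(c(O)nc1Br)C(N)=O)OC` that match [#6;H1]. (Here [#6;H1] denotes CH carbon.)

The query [#6;H1] means: any carbon bearing exactly one hydrogen.
Check the 15 heavy atoms by environment: 1× n (aromatic, H0) → no; 5× c (aromatic, H0) → no; 1× C (H0) → no; 2× O (H0) → no; 1× N (H2) → no; 1× N (H1) → no; 2× C (H3) → no; 1× O (H1) → no; 1× Br (H0) → no.
No environment satisfies the query, so 0 matching atoms.

0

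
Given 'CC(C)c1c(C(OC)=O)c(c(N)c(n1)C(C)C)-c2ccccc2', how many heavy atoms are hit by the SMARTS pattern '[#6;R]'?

11

The query [#6;R] means: carbon that is part of a ring.
Check the 23 heavy atoms by environment: 1× n (aromatic, in 6-ring) → no; 11× c (aromatic, in 6-ring) → match; 8× C (acyclic) → no; 1× N (acyclic) → no; 2× O (acyclic) → no.
That gives 11 matching atoms.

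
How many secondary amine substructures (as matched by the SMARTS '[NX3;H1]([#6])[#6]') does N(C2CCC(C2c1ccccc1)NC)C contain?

2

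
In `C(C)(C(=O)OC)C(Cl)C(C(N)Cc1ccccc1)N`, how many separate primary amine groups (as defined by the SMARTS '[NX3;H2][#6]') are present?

2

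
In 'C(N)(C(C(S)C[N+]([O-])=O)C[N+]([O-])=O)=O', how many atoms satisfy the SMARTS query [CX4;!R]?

Check the 14 heavy atoms by environment: 4× C (X4, acyclic) → match; 1× S (X2, acyclic) → no; 2× N (charge +1, X3, acyclic) → no; 2× O (charge -1, X1, acyclic) → no; 3× O (X1, acyclic) → no; 1× C (X3, acyclic) → no; 1× N (X3, acyclic) → no.
That gives 4 matching atoms.

4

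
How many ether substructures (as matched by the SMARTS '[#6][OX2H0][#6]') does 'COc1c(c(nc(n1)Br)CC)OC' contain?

[#6][OX2H0][#6] is the SMARTS for an ether: an aliphatic oxygen bridging two carbons with no H on the oxygen.
The molecule carries 2 separate instances of a methoxy ether (-OCH3) meeting every constraint; each maps to a distinct set of atoms, giving 2 matches.

2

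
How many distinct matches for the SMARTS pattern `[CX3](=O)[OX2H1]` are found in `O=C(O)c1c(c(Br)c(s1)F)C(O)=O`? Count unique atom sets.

2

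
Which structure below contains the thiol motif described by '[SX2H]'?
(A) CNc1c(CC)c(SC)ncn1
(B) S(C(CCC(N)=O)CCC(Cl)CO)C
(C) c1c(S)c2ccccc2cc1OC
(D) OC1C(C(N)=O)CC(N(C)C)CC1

C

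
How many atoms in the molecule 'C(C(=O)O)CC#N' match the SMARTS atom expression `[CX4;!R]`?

The query [CX4;!R] means: aliphatic carbon with four total connections, not in a ring.
Check the 7 heavy atoms by environment: 2× C (X4, acyclic) → match; 1× C (X2, acyclic) → no; 1× N (X1, acyclic) → no; 1× C (X3, acyclic) → no; 1× O (X1, acyclic) → no; 1× O (X2, acyclic) → no.
That gives 2 matching atoms.

2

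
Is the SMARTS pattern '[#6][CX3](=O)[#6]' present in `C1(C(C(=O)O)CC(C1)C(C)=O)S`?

The pattern [#6][CX3](=O)[#6] describes a carbonyl carbon (no H) flanked by two carbons — a ketone.
The molecule carries an acetyl/ketone group (-C(=O)CH3), whose atoms satisfy every constraint of the query, so the pattern matches.

Yes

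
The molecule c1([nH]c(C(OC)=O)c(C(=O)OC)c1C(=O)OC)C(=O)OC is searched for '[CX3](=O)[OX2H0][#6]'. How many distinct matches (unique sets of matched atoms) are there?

4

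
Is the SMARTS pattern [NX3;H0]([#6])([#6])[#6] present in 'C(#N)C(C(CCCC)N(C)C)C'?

Yes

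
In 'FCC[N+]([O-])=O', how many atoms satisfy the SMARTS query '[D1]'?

3

The query [D1] means: atom with exactly one heavy-atom neighbour (degree 1).
Check the 6 heavy atoms by environment: 2× C (D2) → no; 1× F (D1) → match; 1× N (charge +1, D3) → no; 1× O (charge -1, D1) → match; 1× O (D1) → match.
Summing the matching environments: 1 + 1 + 1 = 3 matching atoms.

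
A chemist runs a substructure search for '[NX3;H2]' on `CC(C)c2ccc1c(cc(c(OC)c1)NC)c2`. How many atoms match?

0

The query [NX3;H2] means: aliphatic N with 3 total connections, two of them H — an -NH2 nitrogen (amine or amide).
Check the 17 heavy atoms by environment: 5× c (aromatic, H0, X3) → no; 5× c (aromatic, H1, X3) → no; 1× C (H1, X4) → no; 4× C (H3, X4) → no; 1× N (H1, X3) → no; 1× O (H0, X2) → no.
No environment satisfies the query, so 0 matching atoms.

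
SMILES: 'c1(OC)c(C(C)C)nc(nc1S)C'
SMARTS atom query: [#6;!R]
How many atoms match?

Check the 13 heavy atoms by environment: 2× n (aromatic, in 6-ring) → no; 4× c (aromatic, in 6-ring) → no; 1× S (acyclic) → no; 5× C (acyclic) → match; 1× O (acyclic) → no.
That gives 5 matching atoms.

5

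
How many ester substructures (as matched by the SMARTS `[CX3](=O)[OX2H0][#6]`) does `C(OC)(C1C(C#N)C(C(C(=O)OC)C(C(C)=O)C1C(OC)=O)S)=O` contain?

3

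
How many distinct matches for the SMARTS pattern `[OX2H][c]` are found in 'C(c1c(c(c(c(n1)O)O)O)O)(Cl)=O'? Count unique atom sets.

4

[OX2H][c] is the SMARTS for a phenol: a hydroxyl oxygen attached to an aromatic carbon.
The molecule carries 4 separate instances of a hydroxyl group (-OH) meeting every constraint; each maps to a distinct set of atoms, giving 4 matches.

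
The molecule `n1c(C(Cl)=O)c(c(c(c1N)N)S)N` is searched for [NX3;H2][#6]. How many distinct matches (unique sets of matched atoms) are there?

[NX3;H2][#6] is the SMARTS for a primary amine: a trivalent nitrogen with two H attached to carbon.
The molecule carries 3 separate instances of a primary amino group (-NH2) meeting every constraint; each maps to a distinct set of atoms, giving 3 matches.

3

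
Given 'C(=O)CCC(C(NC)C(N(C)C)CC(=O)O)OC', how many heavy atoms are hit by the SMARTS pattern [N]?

Check the 18 heavy atoms by environment: 12× C → no; 4× O → no; 2× N → match.
That gives 2 matching atoms.

2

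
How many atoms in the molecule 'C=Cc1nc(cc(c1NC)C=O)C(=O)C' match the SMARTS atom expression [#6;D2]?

3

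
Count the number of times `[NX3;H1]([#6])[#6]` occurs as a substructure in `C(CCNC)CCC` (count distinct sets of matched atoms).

1

[NX3;H1]([#6])[#6] is the SMARTS for a secondary amine: a trivalent nitrogen with one H, bonded to two carbons.
Exactly one fragment in the molecule meets all constraints, giving 1 match.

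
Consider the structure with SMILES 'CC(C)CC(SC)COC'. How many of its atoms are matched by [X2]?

Check the 10 heavy atoms by environment: 8× C (X4) → no; 1× S (X2) → match; 1× O (X2) → match.
Summing the matching environments: 1 + 1 = 2 matching atoms.

2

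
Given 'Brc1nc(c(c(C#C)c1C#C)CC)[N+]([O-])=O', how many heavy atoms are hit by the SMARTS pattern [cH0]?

5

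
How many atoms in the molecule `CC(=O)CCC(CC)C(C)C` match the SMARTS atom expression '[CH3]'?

4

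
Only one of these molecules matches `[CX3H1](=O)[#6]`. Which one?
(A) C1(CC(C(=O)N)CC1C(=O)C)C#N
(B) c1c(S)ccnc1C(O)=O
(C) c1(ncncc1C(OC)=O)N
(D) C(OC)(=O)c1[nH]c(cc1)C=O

D

[CX3H1](=O)[#6] describes an sp2 carbon with one H, double-bonded to O and single-bonded to carbon (an aldehyde).
(A) has an acetyl/ketone group (-C(=O)CH3) but the carbonyl carbon has H0 (two carbon neighbours), not H1.
(B) has a carboxylic acid group (-C(=O)OH) but the carbonyl carbon has H0 and is bonded to O, not H1.
(C) has a methyl-ester group (-C(=O)OCH3) but the carbonyl carbon has H0, not H1.
(D) contains an aldehyde (-CHO), which satisfies every atom and bond constraint.
So the answer is (D).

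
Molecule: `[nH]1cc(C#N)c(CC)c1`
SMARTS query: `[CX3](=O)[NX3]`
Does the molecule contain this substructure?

No

The pattern [CX3](=O)[NX3] describes a carbonyl carbon bonded to a trivalent nitrogen — an amide.
The closest candidate here is a nitrile (-C#N), but the nitrile N is NX1 (triple-bonded), not NX3. No other fragment satisfies the full query, so there is no match.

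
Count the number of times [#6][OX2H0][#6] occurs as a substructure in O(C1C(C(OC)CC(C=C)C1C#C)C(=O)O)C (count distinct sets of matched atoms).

[#6][OX2H0][#6] is the SMARTS for an ether: an aliphatic oxygen bridging two carbons with no H on the oxygen.
The molecule carries 2 separate instances of a methoxy ether (-OCH3) meeting every constraint; each maps to a distinct set of atoms, giving 2 matches.

2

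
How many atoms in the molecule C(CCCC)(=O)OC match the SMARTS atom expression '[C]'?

The query [C] means: uppercase C matches aliphatic (non-aromatic) carbon only.
Check the 8 heavy atoms by environment: 6× C → match; 2× O → no.
That gives 6 matching atoms.

6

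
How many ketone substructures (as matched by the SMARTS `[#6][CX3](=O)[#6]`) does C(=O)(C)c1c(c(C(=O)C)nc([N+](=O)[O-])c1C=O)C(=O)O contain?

2

[#6][CX3](=O)[#6] is the SMARTS for a ketone: a carbonyl carbon (no H) flanked by two carbons.
The molecule carries 2 separate instances of an acetyl/ketone group (-C(=O)CH3) meeting every constraint; each maps to a distinct set of atoms, giving 2 matches.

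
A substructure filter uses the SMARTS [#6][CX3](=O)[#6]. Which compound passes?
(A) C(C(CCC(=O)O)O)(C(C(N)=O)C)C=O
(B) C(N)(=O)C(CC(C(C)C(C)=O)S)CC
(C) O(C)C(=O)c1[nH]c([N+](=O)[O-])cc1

[#6][CX3](=O)[#6] describes a carbonyl carbon (no H) flanked by two carbons (a ketone).
(A) has an aldehyde (-CHO) but the carbonyl carbon has H1, so it is not flanked by two carbons.
(B) contains an acetyl/ketone group (-C(=O)CH3), which satisfies every atom and bond constraint.
(C) has a methyl-ester group (-C(=O)OCH3) but one neighbour of the carbonyl carbon is O, not C.
So the answer is (B).

B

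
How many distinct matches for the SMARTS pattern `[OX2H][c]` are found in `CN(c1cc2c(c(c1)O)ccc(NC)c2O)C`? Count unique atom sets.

[OX2H][c] is the SMARTS for a phenol: a hydroxyl oxygen attached to an aromatic carbon.
The molecule carries 2 separate instances of a hydroxyl group (-OH) meeting every constraint; each maps to a distinct set of atoms, giving 2 matches.

2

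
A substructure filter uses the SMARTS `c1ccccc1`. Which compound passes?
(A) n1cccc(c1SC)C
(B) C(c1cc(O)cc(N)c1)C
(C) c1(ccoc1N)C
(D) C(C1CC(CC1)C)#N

B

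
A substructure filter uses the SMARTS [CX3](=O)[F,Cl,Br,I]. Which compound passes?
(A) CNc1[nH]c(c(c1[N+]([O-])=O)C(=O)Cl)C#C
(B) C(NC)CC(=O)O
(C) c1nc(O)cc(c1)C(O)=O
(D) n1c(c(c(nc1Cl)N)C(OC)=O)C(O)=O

A

[CX3](=O)[F,Cl,Br,I] describes a carbonyl carbon bonded to a halogen (an acyl halide).
(A) contains an acyl chloride (-C(=O)Cl), which satisfies every atom and bond constraint.
(B) has a carboxylic acid group (-C(=O)OH) but the carbonyl is bonded to -OH, not to a halogen.
(C) has a carboxylic acid group (-C(=O)OH) but the carbonyl is bonded to -OH, not to a halogen.
(D) has a chloro substituent but the Cl is not on a carbonyl carbon.
So the answer is (A).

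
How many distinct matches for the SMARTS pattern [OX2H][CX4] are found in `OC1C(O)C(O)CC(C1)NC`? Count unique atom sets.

[OX2H][CX4] is the SMARTS for an aliphatic alcohol: a hydroxyl oxygen bound to an sp3 (X4) carbon.
The molecule carries 3 separate instances of a hydroxyl group (-OH) meeting every constraint; each maps to a distinct set of atoms, giving 3 matches.

3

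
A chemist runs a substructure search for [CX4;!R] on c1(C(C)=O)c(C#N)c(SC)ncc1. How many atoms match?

2

Check the 13 heavy atoms by environment: 1× n (aromatic, X2, in 6-ring) → no; 5× c (aromatic, X3, in 6-ring) → no; 1× S (X2, acyclic) → no; 2× C (X4, acyclic) → match; 1× C (X3, acyclic) → no; 1× O (X1, acyclic) → no; 1× C (X2, acyclic) → no; 1× N (X1, acyclic) → no.
That gives 2 matching atoms.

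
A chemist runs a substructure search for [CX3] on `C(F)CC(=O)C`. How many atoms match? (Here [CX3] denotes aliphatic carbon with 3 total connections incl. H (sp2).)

1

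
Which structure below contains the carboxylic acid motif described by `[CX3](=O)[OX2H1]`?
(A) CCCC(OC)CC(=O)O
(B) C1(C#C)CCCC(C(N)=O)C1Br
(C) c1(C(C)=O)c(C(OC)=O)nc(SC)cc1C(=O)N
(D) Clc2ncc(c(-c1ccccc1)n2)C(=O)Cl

A

[CX3](=O)[OX2H1] describes an sp2 carbon double-bonded to O and single-bonded to an -OH oxygen (a carboxylic acid).
(A) contains a carboxylic acid group (-C(=O)OH), which satisfies every atom and bond constraint.
(B) has a primary amide (-C(=O)NH2) but the carbonyl is bonded to N, not to an -OH oxygen.
(C) has a methyl-ester group (-C(=O)OCH3) but the singly-bonded O has no H (OX2H0, not OX2H1).
(D) has an acyl chloride (-C(=O)Cl) but the carbonyl is bonded to Cl, not to an -OH oxygen.
So the answer is (A).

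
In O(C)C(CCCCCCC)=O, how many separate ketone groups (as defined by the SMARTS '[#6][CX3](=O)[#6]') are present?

[#6][CX3](=O)[#6] is the SMARTS for a ketone: a carbonyl carbon (no H) flanked by two carbons.
The molecule has a methyl-ester group (-C(=O)OCH3), but one neighbour of the carbonyl carbon is O, not C; nothing else fits, so there are 0 matches.

0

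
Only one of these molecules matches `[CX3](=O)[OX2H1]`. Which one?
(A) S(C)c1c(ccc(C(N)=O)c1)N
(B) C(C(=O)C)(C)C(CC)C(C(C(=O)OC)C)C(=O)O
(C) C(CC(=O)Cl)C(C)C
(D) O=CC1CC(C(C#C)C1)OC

B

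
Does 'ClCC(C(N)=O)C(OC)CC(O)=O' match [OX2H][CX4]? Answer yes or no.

No

The pattern [OX2H][CX4] describes a hydroxyl oxygen bound to an sp3 (X4) carbon — an aliphatic alcohol.
The closest candidate here is a carboxylic acid group (-C(=O)OH), but the -OH is on a CX3 carbonyl carbon, not a CX4 carbon. No other fragment satisfies the full query, so there is no match.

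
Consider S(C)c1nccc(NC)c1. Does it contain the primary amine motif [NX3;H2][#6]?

No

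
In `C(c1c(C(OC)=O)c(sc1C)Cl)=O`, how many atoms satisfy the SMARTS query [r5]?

5

The query [r5] means: r5 matches atoms in a five-membered ring.
Check the 13 heavy atoms by environment: 1× s (aromatic, in 5-ring) → match; 4× c (aromatic, in 5-ring) → match; 1× Cl (acyclic) → no; 4× C (acyclic) → no; 3× O (acyclic) → no.
Summing the matching environments: 1 + 4 = 5 matching atoms.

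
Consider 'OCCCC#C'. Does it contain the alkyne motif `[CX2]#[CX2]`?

Yes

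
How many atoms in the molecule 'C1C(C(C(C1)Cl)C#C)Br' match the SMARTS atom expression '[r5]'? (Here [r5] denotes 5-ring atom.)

5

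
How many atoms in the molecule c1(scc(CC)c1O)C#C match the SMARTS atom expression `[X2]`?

The query [X2] means: any atom with exactly two total connections (bonds + H).
Check the 10 heavy atoms by environment: 1× s (aromatic, X2) → match; 4× c (aromatic, X3) → no; 2× C (X4) → no; 2× C (X2) → match; 1× O (X2) → match.
Summing the matching environments: 1 + 2 + 1 = 4 matching atoms.

4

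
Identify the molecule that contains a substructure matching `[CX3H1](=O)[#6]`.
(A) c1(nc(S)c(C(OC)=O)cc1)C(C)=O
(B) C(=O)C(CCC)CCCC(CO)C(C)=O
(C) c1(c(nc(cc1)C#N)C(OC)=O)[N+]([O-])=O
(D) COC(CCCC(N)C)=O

[CX3H1](=O)[#6] describes an sp2 carbon with one H, double-bonded to O and single-bonded to carbon (an aldehyde).
(A) has a methyl-ester group (-C(=O)OCH3) but the carbonyl carbon has H0, not H1.
(B) contains an aldehyde (-CHO), which satisfies every atom and bond constraint.
(C) has a methyl-ester group (-C(=O)OCH3) but the carbonyl carbon has H0, not H1.
(D) has a methyl-ester group (-C(=O)OCH3) but the carbonyl carbon has H0, not H1.
So the answer is (B).

B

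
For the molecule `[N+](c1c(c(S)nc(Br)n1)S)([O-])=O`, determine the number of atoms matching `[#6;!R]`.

The query [#6;!R] means: carbon not in any ring.
Check the 12 heavy atoms by environment: 2× n (aromatic, in 6-ring) → no; 4× c (aromatic, in 6-ring) → no; 2× S (acyclic) → no; 1× Br (acyclic) → no; 1× N (charge +1, acyclic) → no; 1× O (charge -1, acyclic) → no; 1× O (acyclic) → no.
No environment satisfies the query, so 0 matching atoms.

0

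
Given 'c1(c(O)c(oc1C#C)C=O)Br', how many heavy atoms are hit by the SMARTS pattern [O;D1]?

2

The query [O;D1] means: aliphatic oxygen bonded to exactly one heavy atom.
Check the 11 heavy atoms by environment: 1× o (aromatic, D2) → no; 4× c (aromatic, D3) → no; 2× C (D2) → no; 2× O (D1) → match; 1× Br (D1) → no; 1× C (D1) → no.
That gives 2 matching atoms.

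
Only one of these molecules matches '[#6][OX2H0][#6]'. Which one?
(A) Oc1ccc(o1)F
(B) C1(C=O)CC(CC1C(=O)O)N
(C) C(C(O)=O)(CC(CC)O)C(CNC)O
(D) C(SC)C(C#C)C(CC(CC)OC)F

D

[#6][OX2H0][#6] describes an aliphatic oxygen bridging two carbons with no H on the oxygen (an ether).
(A) has a hydroxyl group (-OH) but the oxygen has H1, not H0 bridging two carbons.
(B) has a carboxylic acid group (-C(=O)OH) but the -OH oxygen has H1; the =O is OX1, not OX2.
(C) has a hydroxyl group (-OH) but the oxygen has H1, not H0 bridging two carbons.
(D) contains a methoxy ether (-OCH3), which satisfies every atom and bond constraint.
So the answer is (D).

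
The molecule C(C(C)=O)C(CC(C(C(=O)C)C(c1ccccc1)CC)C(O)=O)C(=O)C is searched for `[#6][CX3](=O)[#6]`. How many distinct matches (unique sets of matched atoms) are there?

[#6][CX3](=O)[#6] is the SMARTS for a ketone: a carbonyl carbon (no H) flanked by two carbons.
The molecule carries 3 separate instances of an acetyl/ketone group (-C(=O)CH3) meeting every constraint; each maps to a distinct set of atoms, giving 3 matches.

3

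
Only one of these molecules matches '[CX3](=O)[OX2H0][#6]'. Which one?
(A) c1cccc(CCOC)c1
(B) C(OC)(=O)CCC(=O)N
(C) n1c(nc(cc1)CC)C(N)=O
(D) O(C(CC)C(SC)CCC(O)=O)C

B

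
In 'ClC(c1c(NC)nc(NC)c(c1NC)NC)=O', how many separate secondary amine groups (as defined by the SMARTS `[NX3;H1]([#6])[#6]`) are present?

4

[NX3;H1]([#6])[#6] is the SMARTS for a secondary amine: a trivalent nitrogen with one H, bonded to two carbons.
The molecule carries 4 separate instances of an N-methylamino group (-NHCH3) meeting every constraint; each maps to a distinct set of atoms, giving 4 matches.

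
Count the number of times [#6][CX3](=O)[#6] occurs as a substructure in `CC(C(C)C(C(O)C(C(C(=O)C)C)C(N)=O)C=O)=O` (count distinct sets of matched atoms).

[#6][CX3](=O)[#6] is the SMARTS for a ketone: a carbonyl carbon (no H) flanked by two carbons.
The molecule carries 2 separate instances of an acetyl/ketone group (-C(=O)CH3) meeting every constraint; each maps to a distinct set of atoms, giving 2 matches.

2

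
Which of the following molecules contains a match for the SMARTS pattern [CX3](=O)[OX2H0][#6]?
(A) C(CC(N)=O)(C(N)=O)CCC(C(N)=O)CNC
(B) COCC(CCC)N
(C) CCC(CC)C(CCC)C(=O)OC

C

[CX3](=O)[OX2H0][#6] describes a carbonyl carbon bonded to an oxygen that is itself bonded to carbon (no H on that O) (an ester).
(A) has a primary amide (-C(=O)NH2) but the carbonyl is bonded to N, not to an O-C linkage.
(B) has a methoxy ether (-OCH3) but the ether oxygen is not adjacent to a C=O carbon.
(C) contains a methyl-ester group (-C(=O)OCH3), which satisfies every atom and bond constraint.
So the answer is (C).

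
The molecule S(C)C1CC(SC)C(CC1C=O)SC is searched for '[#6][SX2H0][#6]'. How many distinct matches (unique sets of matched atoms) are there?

3

[#6][SX2H0][#6] is the SMARTS for a thioether: an aliphatic sulfur bridging two carbons with no H on the sulfur.
The molecule carries 3 separate instances of a methylthio ether (-SCH3) meeting every constraint; each maps to a distinct set of atoms, giving 3 matches.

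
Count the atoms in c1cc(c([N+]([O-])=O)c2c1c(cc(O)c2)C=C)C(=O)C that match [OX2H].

1

The query [OX2H] means: aliphatic oxygen with two connections, one of which is H — an -OH oxygen.
Check the 19 heavy atoms by environment: 6× c (aromatic, H0, X3) → no; 4× c (aromatic, H1, X3) → no; 1× C (H1, X3) → no; 1× C (H2, X3) → no; 1× O (H1, X2) → match; 1× N (charge +1, H0, X3) → no; 1× O (charge -1, H0, X1) → no; 2× O (H0, X1) → no; 1× C (H0, X3) → no; 1× C (H3, X4) → no.
That gives 1 matching atom.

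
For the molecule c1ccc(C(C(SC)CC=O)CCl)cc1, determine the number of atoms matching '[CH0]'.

0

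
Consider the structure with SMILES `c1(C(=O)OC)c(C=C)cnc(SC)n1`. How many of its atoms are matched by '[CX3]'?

The query [CX3] means: C with X3: aliphatic carbon with exactly 3 total connections.
Check the 14 heavy atoms by environment: 2× n (aromatic, X2) → no; 4× c (aromatic, X3) → no; 3× C (X3) → match; 1× O (X1) → no; 1× O (X2) → no; 2× C (X4) → no; 1× S (X2) → no.
That gives 3 matching atoms.

3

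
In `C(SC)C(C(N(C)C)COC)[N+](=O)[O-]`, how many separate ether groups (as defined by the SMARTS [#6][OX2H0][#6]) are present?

1

[#6][OX2H0][#6] is the SMARTS for an ether: an aliphatic oxygen bridging two carbons with no H on the oxygen.
Exactly one fragment in the molecule meets all constraints, giving 1 match.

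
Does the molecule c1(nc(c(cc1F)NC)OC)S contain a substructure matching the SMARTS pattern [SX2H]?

Yes

The pattern [SX2H] describes an aliphatic sulfur with two connections, one being H — a thiol.
The molecule carries a thiol (-SH), whose atoms satisfy every constraint of the query, so the pattern matches.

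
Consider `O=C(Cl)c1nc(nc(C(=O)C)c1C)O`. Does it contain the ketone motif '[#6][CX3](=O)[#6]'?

The pattern [#6][CX3](=O)[#6] describes a carbonyl carbon (no H) flanked by two carbons — a ketone.
The molecule carries an acetyl/ketone group (-C(=O)CH3), whose atoms satisfy every constraint of the query, so the pattern matches.

Yes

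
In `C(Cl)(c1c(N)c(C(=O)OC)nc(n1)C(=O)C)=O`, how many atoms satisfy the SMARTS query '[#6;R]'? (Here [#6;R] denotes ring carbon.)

4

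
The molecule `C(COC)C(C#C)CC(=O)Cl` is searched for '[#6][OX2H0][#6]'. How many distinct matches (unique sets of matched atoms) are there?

1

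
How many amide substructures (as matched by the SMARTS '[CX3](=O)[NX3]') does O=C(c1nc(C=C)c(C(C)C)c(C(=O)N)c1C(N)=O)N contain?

[CX3](=O)[NX3] is the SMARTS for an amide: a carbonyl carbon bonded to a trivalent nitrogen.
The molecule carries 3 separate instances of a primary amide (-C(=O)NH2) meeting every constraint; each maps to a distinct set of atoms, giving 3 matches.

3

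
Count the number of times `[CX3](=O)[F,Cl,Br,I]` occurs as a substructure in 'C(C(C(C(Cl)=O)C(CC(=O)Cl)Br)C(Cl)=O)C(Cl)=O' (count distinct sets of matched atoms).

4

[CX3](=O)[F,Cl,Br,I] is the SMARTS for an acyl halide: a carbonyl carbon bonded to a halogen.
The molecule carries 4 separate instances of an acyl chloride (-C(=O)Cl) meeting every constraint; each maps to a distinct set of atoms, giving 4 matches.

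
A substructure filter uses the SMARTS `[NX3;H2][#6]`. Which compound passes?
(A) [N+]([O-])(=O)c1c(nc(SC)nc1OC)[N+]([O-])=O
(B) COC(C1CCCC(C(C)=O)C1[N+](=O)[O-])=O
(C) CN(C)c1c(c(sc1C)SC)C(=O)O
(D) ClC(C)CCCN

D

[NX3;H2][#6] describes a trivalent nitrogen with two H attached to carbon (a primary amine).
(A) has a nitro group (-[N+](=O)[O-]) but the nitrogen is [N+] with no H, not NX3H2.
(B) has a nitro group (-[N+](=O)[O-]) but the nitrogen is [N+] with no H, not NX3H2.
(C) has a dimethylamino group (-N(CH3)2) but the nitrogen has H0, not H2.
(D) contains a primary amino group (-NH2), which satisfies every atom and bond constraint.
So the answer is (D).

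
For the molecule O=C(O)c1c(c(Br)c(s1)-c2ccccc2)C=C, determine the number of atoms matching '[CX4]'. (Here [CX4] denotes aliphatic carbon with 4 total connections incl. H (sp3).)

0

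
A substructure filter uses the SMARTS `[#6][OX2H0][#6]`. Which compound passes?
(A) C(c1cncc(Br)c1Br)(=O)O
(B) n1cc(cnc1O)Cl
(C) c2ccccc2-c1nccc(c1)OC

[#6][OX2H0][#6] describes an aliphatic oxygen bridging two carbons with no H on the oxygen (an ether).
(A) has a carboxylic acid group (-C(=O)OH) but the -OH oxygen has H1; the =O is OX1, not OX2.
(B) has a hydroxyl group (-OH) but the oxygen has H1, not H0 bridging two carbons.
(C) contains a methoxy ether (-OCH3), which satisfies every atom and bond constraint.
So the answer is (C).

C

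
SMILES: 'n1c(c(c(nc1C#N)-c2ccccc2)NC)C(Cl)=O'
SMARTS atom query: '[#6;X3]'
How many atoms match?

11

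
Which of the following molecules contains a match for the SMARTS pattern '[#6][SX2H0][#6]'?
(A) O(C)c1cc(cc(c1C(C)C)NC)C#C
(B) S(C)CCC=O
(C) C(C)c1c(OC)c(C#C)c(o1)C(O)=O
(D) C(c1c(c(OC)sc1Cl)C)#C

B

[#6][SX2H0][#6] describes an aliphatic sulfur bridging two carbons with no H on the sulfur (a thioether).
(A) has a methoxy ether (-OCH3) but the bridging atom is O, not S.
(B) contains a methylthio ether (-SCH3), which satisfies every atom and bond constraint.
(C) has a methoxy ether (-OCH3) but the bridging atom is O, not S.
(D) has a methoxy ether (-OCH3) but the bridging atom is O, not S.
So the answer is (B).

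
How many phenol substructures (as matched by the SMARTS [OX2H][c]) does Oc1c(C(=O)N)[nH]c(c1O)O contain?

3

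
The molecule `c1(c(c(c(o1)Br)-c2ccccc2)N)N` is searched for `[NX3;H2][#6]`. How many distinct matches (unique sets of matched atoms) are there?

2

[NX3;H2][#6] is the SMARTS for a primary amine: a trivalent nitrogen with two H attached to carbon.
The molecule carries 2 separate instances of a primary amino group (-NH2) meeting every constraint; each maps to a distinct set of atoms, giving 2 matches.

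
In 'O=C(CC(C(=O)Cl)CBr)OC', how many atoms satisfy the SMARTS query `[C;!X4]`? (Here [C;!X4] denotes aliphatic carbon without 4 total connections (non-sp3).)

2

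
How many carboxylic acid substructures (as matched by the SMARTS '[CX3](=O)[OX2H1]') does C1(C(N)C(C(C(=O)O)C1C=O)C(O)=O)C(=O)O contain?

3

[CX3](=O)[OX2H1] is the SMARTS for a carboxylic acid: an sp2 carbon double-bonded to O and single-bonded to an -OH oxygen.
The molecule carries 3 separate instances of a carboxylic acid group (-C(=O)OH) meeting every constraint; each maps to a distinct set of atoms, giving 3 matches.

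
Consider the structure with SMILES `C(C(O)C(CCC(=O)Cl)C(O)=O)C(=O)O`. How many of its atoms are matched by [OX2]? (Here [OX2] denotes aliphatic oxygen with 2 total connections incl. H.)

3

Check the 15 heavy atoms by environment: 5× C (X4) → no; 3× C (X3) → no; 3× O (X1) → no; 3× O (X2) → match; 1× Cl (X1) → no.
That gives 3 matching atoms.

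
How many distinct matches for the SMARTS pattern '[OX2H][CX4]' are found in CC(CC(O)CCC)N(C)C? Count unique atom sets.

1

[OX2H][CX4] is the SMARTS for an aliphatic alcohol: a hydroxyl oxygen bound to an sp3 (X4) carbon.
Exactly one fragment in the molecule meets all constraints, giving 1 match.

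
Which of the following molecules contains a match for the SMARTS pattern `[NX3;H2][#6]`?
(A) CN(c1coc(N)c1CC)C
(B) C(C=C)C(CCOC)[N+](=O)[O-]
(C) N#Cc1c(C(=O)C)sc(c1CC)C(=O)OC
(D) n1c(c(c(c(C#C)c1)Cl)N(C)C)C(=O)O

A

[NX3;H2][#6] describes a trivalent nitrogen with two H attached to carbon (a primary amine).
(A) contains a primary amino group (-NH2), which satisfies every atom and bond constraint.
(B) has a nitro group (-[N+](=O)[O-]) but the nitrogen is [N+] with no H, not NX3H2.
(C) has a nitrile (-C#N) but the nitrogen is NX1 (triple-bonded), not NX3 with two H.
(D) has a dimethylamino group (-N(CH3)2) but the nitrogen has H0, not H2.
So the answer is (A).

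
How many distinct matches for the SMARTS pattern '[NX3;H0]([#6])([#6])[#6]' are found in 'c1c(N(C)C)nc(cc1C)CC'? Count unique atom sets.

1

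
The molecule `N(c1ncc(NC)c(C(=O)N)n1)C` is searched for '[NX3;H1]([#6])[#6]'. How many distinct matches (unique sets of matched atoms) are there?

2

[NX3;H1]([#6])[#6] is the SMARTS for a secondary amine: a trivalent nitrogen with one H, bonded to two carbons.
The molecule carries 2 separate instances of an N-methylamino group (-NHCH3) meeting every constraint; each maps to a distinct set of atoms, giving 2 matches.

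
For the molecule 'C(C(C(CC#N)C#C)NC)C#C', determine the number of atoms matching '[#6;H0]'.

3

Check the 12 heavy atoms by environment: 2× C (H2) → no; 4× C (H1) → no; 1× N (H1) → no; 1× C (H3) → no; 3× C (H0) → match; 1× N (H0) → no.
That gives 3 matching atoms.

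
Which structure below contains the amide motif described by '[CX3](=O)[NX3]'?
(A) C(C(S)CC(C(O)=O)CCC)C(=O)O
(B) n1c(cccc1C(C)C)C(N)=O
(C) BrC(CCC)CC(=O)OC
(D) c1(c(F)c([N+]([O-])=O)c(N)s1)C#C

B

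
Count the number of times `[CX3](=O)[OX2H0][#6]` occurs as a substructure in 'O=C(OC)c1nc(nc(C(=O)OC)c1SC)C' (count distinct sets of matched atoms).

2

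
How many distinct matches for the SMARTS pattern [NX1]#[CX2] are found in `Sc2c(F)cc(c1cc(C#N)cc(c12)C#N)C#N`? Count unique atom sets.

[NX1]#[CX2] is the SMARTS for a nitrile: a nitrogen triple-bonded to a two-connected carbon.
The molecule carries 3 separate instances of a nitrile (-C#N) meeting every constraint; each maps to a distinct set of atoms, giving 3 matches.

3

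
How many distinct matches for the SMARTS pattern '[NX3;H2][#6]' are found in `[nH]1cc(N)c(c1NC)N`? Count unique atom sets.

2

[NX3;H2][#6] is the SMARTS for a primary amine: a trivalent nitrogen with two H attached to carbon.
The molecule carries 2 separate instances of a primary amino group (-NH2) meeting every constraint; each maps to a distinct set of atoms, giving 2 matches.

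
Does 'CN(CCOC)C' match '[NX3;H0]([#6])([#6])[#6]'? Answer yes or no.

Yes

The pattern [NX3;H0]([#6])([#6])[#6] describes a trivalent nitrogen with no H, bonded to three carbons — a tertiary amine.
The molecule carries a dimethylamino group (-N(CH3)2), whose atoms satisfy every constraint of the query, so the pattern matches.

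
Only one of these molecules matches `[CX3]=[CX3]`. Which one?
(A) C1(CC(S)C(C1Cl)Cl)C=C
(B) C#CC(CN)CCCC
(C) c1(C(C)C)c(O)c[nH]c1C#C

[CX3]=[CX3] describes a non-aromatic C=C double bond between two sp2 carbons (an alkene).
(A) contains a vinyl group (-CH=CH2), which satisfies every atom and bond constraint.
(B) has an ethynyl group (-C#CH) but the C-C bond is a triple bond, not a double bond.
(C) has an ethynyl group (-C#CH) but the C-C bond is a triple bond, not a double bond.
So the answer is (A).

A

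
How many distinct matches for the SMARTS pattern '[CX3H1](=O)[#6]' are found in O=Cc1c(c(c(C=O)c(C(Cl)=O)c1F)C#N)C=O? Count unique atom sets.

3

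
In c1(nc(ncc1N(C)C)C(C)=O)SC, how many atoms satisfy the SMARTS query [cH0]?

The query [cH0] means: aromatic carbon with no attached hydrogen (substituted or ring-fusion).
Check the 14 heavy atoms by environment: 2× n (aromatic, H0) → no; 3× c (aromatic, H0) → match; 1× c (aromatic, H1) → no; 1× S (H0) → no; 4× C (H3) → no; 1× N (H0) → no; 1× C (H0) → no; 1× O (H0) → no.
That gives 3 matching atoms.

3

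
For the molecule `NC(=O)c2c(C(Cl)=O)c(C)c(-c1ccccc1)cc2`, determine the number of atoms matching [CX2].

0

Check the 19 heavy atoms by environment: 12× c (aromatic, X3) → no; 1× C (X4) → no; 2× C (X3) → no; 2× O (X1) → no; 1× N (X3) → no; 1× Cl (X1) → no.
No environment satisfies the query, so 0 matching atoms.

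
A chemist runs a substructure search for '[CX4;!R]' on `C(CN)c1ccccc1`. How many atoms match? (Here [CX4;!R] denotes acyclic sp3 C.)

2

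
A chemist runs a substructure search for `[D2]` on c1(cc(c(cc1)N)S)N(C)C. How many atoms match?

3

The query [D2] means: atom with exactly two heavy-atom neighbours.
Check the 11 heavy atoms by environment: 3× c (aromatic, D3) → no; 3× c (aromatic, D2) → match; 1× S (D1) → no; 1× N (D3) → no; 2× C (D1) → no; 1× N (D1) → no.
That gives 3 matching atoms.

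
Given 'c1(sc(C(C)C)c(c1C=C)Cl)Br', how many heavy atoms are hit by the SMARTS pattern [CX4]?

3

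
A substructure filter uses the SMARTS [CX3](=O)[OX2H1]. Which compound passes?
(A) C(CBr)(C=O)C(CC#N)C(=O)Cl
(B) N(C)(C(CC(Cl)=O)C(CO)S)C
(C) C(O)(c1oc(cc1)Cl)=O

[CX3](=O)[OX2H1] describes an sp2 carbon double-bonded to O and single-bonded to an -OH oxygen (a carboxylic acid).
(A) has an aldehyde (-CHO) but there is no singly-bonded oxygen on the carbonyl carbon.
(B) has an acyl chloride (-C(=O)Cl) but the carbonyl is bonded to Cl, not to an -OH oxygen.
(C) contains a carboxylic acid group (-C(=O)OH), which satisfies every atom and bond constraint.
So the answer is (C).

C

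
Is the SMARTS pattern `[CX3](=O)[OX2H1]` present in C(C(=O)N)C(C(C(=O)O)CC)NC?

Yes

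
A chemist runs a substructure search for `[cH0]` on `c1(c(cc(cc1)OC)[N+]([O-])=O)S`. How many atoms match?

3

The query [cH0] means: aromatic carbon with no attached hydrogen (substituted or ring-fusion).
Check the 12 heavy atoms by environment: 3× c (aromatic, H1) → no; 3× c (aromatic, H0) → match; 1× N (charge +1, H0) → no; 1× O (charge -1, H0) → no; 2× O (H0) → no; 1× S (H1) → no; 1× C (H3) → no.
That gives 3 matching atoms.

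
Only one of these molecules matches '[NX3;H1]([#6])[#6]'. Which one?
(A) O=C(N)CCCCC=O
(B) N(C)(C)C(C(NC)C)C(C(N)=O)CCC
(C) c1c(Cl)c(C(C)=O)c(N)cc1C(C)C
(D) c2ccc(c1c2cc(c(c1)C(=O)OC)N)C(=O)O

B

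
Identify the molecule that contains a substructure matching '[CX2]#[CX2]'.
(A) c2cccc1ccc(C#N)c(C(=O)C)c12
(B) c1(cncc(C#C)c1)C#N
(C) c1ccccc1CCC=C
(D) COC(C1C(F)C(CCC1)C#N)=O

[CX2]#[CX2] describes a carbon-carbon triple bond (an alkyne).
(A) has a nitrile (-C#N) but the triple bond is C#N, not C#C.
(B) contains an ethynyl group (-C#CH), which satisfies every atom and bond constraint.
(C) has a vinyl group (-CH=CH2) but the C=C is a double bond; both carbons are CX3, not CX2.
(D) has a nitrile (-C#N) but the triple bond is C#N, not C#C.
So the answer is (B).

B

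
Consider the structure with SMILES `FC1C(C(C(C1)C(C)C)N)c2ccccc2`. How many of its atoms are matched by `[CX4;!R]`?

The query [CX4;!R] means: aliphatic carbon with four total connections, not in a ring.
Check the 16 heavy atoms by environment: 5× C (X4, in 5-ring) → no; 3× C (X4, acyclic) → match; 1× N (X3, acyclic) → no; 6× c (aromatic, X3, in 6-ring) → no; 1× F (X1, acyclic) → no.
That gives 3 matching atoms.

3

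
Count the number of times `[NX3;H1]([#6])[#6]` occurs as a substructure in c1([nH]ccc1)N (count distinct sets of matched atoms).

[NX3;H1]([#6])[#6] is the SMARTS for a secondary amine: a trivalent nitrogen with one H, bonded to two carbons.
The molecule has a primary amino group (-NH2), but the nitrogen has H2 and only one carbon neighbour; nothing else fits, so there are 0 matches.

0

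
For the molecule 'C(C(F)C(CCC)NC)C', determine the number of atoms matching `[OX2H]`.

The query [OX2H] means: aliphatic oxygen with two connections, one of which is H — an -OH oxygen.
Check the 10 heavy atoms by environment: 3× C (H2, X4) → no; 2× C (H1, X4) → no; 3× C (H3, X4) → no; 1× N (H1, X3) → no; 1× F (H0, X1) → no.
No environment satisfies the query, so 0 matching atoms.

0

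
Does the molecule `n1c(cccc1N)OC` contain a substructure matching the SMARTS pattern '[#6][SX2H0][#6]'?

No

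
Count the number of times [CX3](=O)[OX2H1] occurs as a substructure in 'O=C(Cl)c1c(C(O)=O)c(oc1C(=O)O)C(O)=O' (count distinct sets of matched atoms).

3

[CX3](=O)[OX2H1] is the SMARTS for a carboxylic acid: an sp2 carbon double-bonded to O and single-bonded to an -OH oxygen.
The molecule carries 3 separate instances of a carboxylic acid group (-C(=O)OH) meeting every constraint; each maps to a distinct set of atoms, giving 3 matches.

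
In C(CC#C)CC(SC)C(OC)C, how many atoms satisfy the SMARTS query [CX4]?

8

Check the 12 heavy atoms by environment: 8× C (X4) → match; 2× C (X2) → no; 1× S (X2) → no; 1× O (X2) → no.
That gives 8 matching atoms.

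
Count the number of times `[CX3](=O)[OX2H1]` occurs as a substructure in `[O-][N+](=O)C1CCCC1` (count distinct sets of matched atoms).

0

[CX3](=O)[OX2H1] is the SMARTS for a carboxylic acid: an sp2 carbon double-bonded to O and single-bonded to an -OH oxygen.
No fragment in the molecule satisfies every constraint, giving 0 matches.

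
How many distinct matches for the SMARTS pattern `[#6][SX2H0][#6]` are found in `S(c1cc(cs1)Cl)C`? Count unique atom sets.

[#6][SX2H0][#6] is the SMARTS for a thioether: an aliphatic sulfur bridging two carbons with no H on the sulfur.
Exactly one fragment in the molecule meets all constraints, giving 1 match.

1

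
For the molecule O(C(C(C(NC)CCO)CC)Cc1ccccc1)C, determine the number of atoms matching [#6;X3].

6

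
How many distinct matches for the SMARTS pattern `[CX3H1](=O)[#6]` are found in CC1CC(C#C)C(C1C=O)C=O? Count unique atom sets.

2

[CX3H1](=O)[#6] is the SMARTS for an aldehyde: an sp2 carbon with one H, double-bonded to O and single-bonded to carbon.
The molecule carries 2 separate instances of an aldehyde (-CHO) meeting every constraint; each maps to a distinct set of atoms, giving 2 matches.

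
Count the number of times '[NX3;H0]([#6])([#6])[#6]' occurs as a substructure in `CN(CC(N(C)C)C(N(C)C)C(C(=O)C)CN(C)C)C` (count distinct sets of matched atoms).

4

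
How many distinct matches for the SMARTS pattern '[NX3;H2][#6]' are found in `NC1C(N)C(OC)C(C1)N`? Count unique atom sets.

[NX3;H2][#6] is the SMARTS for a primary amine: a trivalent nitrogen with two H attached to carbon.
The molecule carries 3 separate instances of a primary amino group (-NH2) meeting every constraint; each maps to a distinct set of atoms, giving 3 matches.

3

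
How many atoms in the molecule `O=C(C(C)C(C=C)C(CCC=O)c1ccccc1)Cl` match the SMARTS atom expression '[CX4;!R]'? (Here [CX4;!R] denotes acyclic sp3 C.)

The query [CX4;!R] means: aliphatic carbon with four total connections, not in a ring.
Check the 19 heavy atoms by environment: 6× C (X4, acyclic) → match; 4× C (X3, acyclic) → no; 2× O (X1, acyclic) → no; 6× c (aromatic, X3, in 6-ring) → no; 1× Cl (X1, acyclic) → no.
That gives 6 matching atoms.

6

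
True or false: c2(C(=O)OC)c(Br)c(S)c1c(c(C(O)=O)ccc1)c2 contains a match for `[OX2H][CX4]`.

The pattern [OX2H][CX4] describes a hydroxyl oxygen bound to an sp3 (X4) carbon — an aliphatic alcohol.
The closest candidate here is a carboxylic acid group (-C(=O)OH), but the -OH is on a CX3 carbonyl carbon, not a CX4 carbon. No other fragment satisfies the full query, so there is no match.

False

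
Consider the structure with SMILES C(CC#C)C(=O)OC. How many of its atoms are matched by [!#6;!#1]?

The query [!#6;!#1] means: not carbon and not hydrogen — any heteroatom.
Check the 8 heavy atoms by environment: 6× C → no; 2× O → match.
That gives 2 matching atoms.

2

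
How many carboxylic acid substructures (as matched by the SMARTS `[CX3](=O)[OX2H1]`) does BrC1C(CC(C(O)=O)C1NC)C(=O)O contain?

2

[CX3](=O)[OX2H1] is the SMARTS for a carboxylic acid: an sp2 carbon double-bonded to O and single-bonded to an -OH oxygen.
The molecule carries 2 separate instances of a carboxylic acid group (-C(=O)OH) meeting every constraint; each maps to a distinct set of atoms, giving 2 matches.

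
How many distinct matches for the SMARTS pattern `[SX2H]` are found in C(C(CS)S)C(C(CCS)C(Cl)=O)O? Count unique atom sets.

[SX2H] is the SMARTS for a thiol: an aliphatic sulfur with two connections, one being H.
The molecule carries 3 separate instances of a thiol (-SH) meeting every constraint; each maps to a distinct set of atoms, giving 3 matches.

3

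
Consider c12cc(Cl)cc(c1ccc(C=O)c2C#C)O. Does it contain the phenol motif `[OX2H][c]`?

Yes

The pattern [OX2H][c] describes a hydroxyl oxygen attached to an aromatic carbon — a phenol.
The molecule carries a hydroxyl group (-OH), whose atoms satisfy every constraint of the query, so the pattern matches.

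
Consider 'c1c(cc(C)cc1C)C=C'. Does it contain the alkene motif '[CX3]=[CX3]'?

Yes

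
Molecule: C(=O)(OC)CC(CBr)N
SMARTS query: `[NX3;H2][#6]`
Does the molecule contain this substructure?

The pattern [NX3;H2][#6] describes a trivalent nitrogen with two H attached to carbon — a primary amine.
The molecule carries a primary amino group (-NH2), whose atoms satisfy every constraint of the query, so the pattern matches.

Yes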